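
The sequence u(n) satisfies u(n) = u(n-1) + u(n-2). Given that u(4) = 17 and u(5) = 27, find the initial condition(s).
Work backwards using u(k) = u(k+2) - u(k+1):
u(3) = u(5) - u(4) = 27 - 17 = 10
u(2) = u(4) - u(3) = 17 - 10 = 7
u(1) = u(3) - u(2) = 10 - 7 = 3
u(0) = u(2) - u(1) = 7 - 3 = 4

u(0) = 4, u(1) = 3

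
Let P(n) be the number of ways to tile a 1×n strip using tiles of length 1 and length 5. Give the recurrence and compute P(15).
Condition on the last tile: it has length 1 (leaving a 1×(n-1) strip) or length 5 (leaving a 1×(n-5) strip), so P(n) = P(n-1) + P(n-5) (order-5 linear recurrence).
For 0 ≤ i < 5 only unit tiles fit, so P(i) = 1.
Iterating the recurrence: P(5) = 2, P(6) = 3, P(7) = 4, P(8) = 5, P(9) = 6, P(10) = 8, P(11) = 11, P(12) = 15, P(13) = 20, P(14) = 26, P(15) = 34.

P(n) = P(n-1) + P(n-5), with P(i) = 1 for 0 ≤ i < 5; P(15) = 34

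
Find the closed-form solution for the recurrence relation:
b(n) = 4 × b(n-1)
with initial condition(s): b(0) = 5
Recurrence: b(n) = 4 × b(n-1), initial: b(0) = 5.
Each term is 4 times the previous, so this is geometric with ratio 4. After n steps: b(n) = b(0)·4ⁿ = 5·4ⁿ.

b(n) = 5·4ⁿ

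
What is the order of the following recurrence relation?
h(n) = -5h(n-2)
The order is the largest lag k for which h(n-k) appears. Here the deepest term is h(n-2), so the order is 2.

Order 2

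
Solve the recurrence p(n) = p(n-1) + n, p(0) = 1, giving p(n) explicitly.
Recurrence: p(n) = p(n-1) + n, initial: p(0) = 1.
Telescoping: p(n) = p(0) + Σᵢ₌₁ⁿ i = 1 + n(n+1)/2.

p(n) = n(n+1)/2 + 1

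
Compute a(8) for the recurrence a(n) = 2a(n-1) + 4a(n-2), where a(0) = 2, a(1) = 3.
Computing the sequence terms:
2, 3, 14, 40, 136, 432, 1408, 4544, 14720

14720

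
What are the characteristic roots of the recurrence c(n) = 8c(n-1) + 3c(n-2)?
Substitute c(n) = rⁿ and divide through by rⁿ⁻²: r² - 8r - 3 = 0
Discriminant: 8² + 4·3 = 76, not a perfect square, so by the quadratic formula r = (8 ± √76)/2.
General solution: c(n) = A·r₁ⁿ + B·r₂ⁿ where r₁,r₂ = (8 ± √76)/2

Characteristic: r² - 8r - 3 = 0, Roots: r = (8 ± √76)/2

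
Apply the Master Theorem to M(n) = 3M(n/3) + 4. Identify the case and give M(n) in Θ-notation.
Master Theorem template: M(n) = a·M(n/b) + f(n).
Here: a=3, b=3, f(n)=4
Compute log_b(a) = log_3(3) = 1.
f(n) = 4 = O(n^(1-ε)) with ε = 1. Case 1: M(n) = Θ(n^log_b(a)) = Θ(n).

Case 1: M(n) = Θ(n)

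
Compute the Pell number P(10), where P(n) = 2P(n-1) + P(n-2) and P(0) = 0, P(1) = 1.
Computing the sequence terms:
0, 1, 2, 5, 12, 29, 70, 169, 408, 985, 2378

2378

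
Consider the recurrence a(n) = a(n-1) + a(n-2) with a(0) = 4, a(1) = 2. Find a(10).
Computing the sequence terms:
4, 2, 6, 8, 14, 22, 36, 58, 94, 152, 246

246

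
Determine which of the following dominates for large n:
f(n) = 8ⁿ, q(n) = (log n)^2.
Comparing growth rates:
Growth-rate hierarchy: log n ≺ any polynomial ≺ any exponential cⁿ (c>1) ≺ n! ≺ nⁿ.
exponential base 8 dominates polylogarithmic (log n)^2 asymptotically.

f(n) grows faster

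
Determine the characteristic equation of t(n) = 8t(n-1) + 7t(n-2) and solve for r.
Substitute t(n) = rⁿ and divide through by rⁿ⁻²: r² - 8r - 7 = 0
Discriminant: 8² + 4·7 = 92, not a perfect square, so by the quadratic formula r = (8 ± √92)/2.
General solution: t(n) = A·r₁ⁿ + B·r₂ⁿ where r₁,r₂ = (8 ± √92)/2

Characteristic: r² - 8r - 7 = 0, Roots: r = (8 ± √92)/2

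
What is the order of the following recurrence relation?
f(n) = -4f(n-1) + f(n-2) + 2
The order is the largest lag k for which f(n-k) appears. Here the deepest term is f(n-2) (the 2 term is non-homogeneous and does not affect the order), so the order is 2.

Order 2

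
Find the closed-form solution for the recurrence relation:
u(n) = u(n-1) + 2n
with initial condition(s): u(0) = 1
Recurrence: u(n) = u(n-1) + 2n, initial: u(0) = 1.
Telescoping: u(n) = u(0) + 2·Σᵢ₌₁ⁿ i = 1 + 2·n(n+1)/2.

u(n) = 2·n(n+1)/2 + 1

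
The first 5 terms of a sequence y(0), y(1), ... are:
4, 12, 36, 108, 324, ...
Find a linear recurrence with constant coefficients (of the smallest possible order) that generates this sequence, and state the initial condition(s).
Look for the lowest-order linear relation among consecutive terms.
Observation: each term is 3× the previous.
Check at n=2: 3·12 = 36. ✓

y(n) = 3 × y(n-1), y(0) = 4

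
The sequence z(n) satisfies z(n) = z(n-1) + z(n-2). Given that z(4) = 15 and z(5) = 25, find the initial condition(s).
Work backwards using z(k) = z(k+2) - z(k+1):
z(3) = z(5) - z(4) = 25 - 15 = 10
z(2) = z(4) - z(3) = 15 - 10 = 5
z(1) = z(3) - z(2) = 10 - 5 = 5
z(0) = z(2) - z(1) = 5 - 5 = 0

z(0) = 0, z(1) = 5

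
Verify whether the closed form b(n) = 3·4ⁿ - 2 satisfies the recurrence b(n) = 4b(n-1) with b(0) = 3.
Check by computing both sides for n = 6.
From the recurrence with b(0) = 3:
  b(0) = 3, b(1) = 12, b(2) = 48, b(3) = 192, b(4) = 768, b(5) = 3072, b(6) = 12288
  so the recurrence gives b(6) = 12288.
From the proposed closed form b(n) = 3·4ⁿ - 2:
  b(6) = 12286.
The recurrence gives 12288 but the closed form gives 12286, so the closed form does not satisfy the recurrence.

No, the closed form is incorrect.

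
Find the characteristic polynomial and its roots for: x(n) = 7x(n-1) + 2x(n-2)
Substitute x(n) = rⁿ and divide through by rⁿ⁻²: r² - 7r - 2 = 0
Discriminant: 7² + 4·2 = 57, not a perfect square, so by the quadratic formula r = (7 ± √57)/2.
General solution: x(n) = A·r₁ⁿ + B·r₂ⁿ where r₁,r₂ = (7 ± √57)/2

Characteristic: r² - 7r - 2 = 0, Roots: r = (7 ± √57)/2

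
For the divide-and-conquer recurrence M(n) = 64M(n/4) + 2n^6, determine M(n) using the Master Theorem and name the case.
Master Theorem template: M(n) = a·M(n/b) + f(n).
Here: a=64, b=4, f(n)=2n^6
Compute log_b(a) = log_4(64) = 3.
f(n) = 2n^6 = Ω(n^(3+ε)) with ε = 3, and the regularity condition holds (a·f(n/b) = (a/b^6)·f(n) with a/b^6 = 4^-3 < 1). Case 3: M(n) = Θ(f(n)) = Θ(n^6).

Case 3: M(n) = Θ(n^6)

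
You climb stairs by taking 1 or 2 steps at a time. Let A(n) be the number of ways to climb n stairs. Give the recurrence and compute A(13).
Condition on the size of the last step (1 to 2): before it there were n-1, …, n-2 stairs climbed, and these cases are disjoint, so A(n) = A(n-1) + A(n-2) (Fibonacci-type sequence).
Initial conditions by direct count (compositions of i into parts ≤ 2): A(1) = 1; A(2) = 2.
Iterating the recurrence: A(3) = 3, A(4) = 5, A(5) = 8, A(6) = 13, A(7) = 21, A(8) = 34, A(9) = 55, A(10) = 89, A(11) = 144, A(12) = 233, A(13) = 377.

A(n) = A(n-1) + A(n-2), A(1) = 1, A(2) = 2; A(13) = 377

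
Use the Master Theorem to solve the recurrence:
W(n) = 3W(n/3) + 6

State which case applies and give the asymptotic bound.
Master Theorem template: W(n) = a·W(n/b) + f(n).
Here: a=3, b=3, f(n)=6
Compute log_b(a) = log_3(3) = 1.
f(n) = 6 = O(n^(1-ε)) with ε = 1. Case 1: W(n) = Θ(n^log_b(a)) = Θ(n).

Case 1: W(n) = Θ(n)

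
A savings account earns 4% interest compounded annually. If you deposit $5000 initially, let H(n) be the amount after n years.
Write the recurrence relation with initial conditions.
Each year the balance grows by 4%, i.e. is multiplied by 1 + 4/100 = 1.04, so H(n) = 1.04 × H(n-1). The initial deposit gives H(0) = 5000.
Unrolling gives the closed form H(n) = 5000 × (1.04)ⁿ.

H(n) = 1.04 × H(n-1), H(0) = 5000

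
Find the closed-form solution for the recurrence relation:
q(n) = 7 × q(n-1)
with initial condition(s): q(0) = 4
Recurrence: q(n) = 7 × q(n-1), initial: q(0) = 4.
Each term is 7 times the previous, so this is geometric with ratio 7. After n steps: q(n) = q(0)·7ⁿ = 4·7ⁿ.

q(n) = 4·7ⁿ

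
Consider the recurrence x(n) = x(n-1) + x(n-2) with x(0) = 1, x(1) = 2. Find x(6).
Computing the sequence terms:
1, 2, 3, 5, 8, 13, 21

21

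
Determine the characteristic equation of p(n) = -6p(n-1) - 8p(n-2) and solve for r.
Substitute p(n) = rⁿ and divide through by rⁿ⁻²: r² + 6r + 8 = 0
Factor: (r + 2)(r + 4) = 0, so r = -2, -4.
General solution: p(n) = A·(-2)ⁿ + B·(-4)ⁿ

Characteristic: r² + 6r + 8 = 0, Roots: r = -2, -4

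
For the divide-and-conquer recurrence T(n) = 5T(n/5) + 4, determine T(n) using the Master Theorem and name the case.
Master Theorem template: T(n) = a·T(n/b) + f(n).
Here: a=5, b=5, f(n)=4
Compute log_b(a) = log_5(5) = 1.
f(n) = 4 = O(n^(1-ε)) with ε = 1. Case 1: T(n) = Θ(n^log_b(a)) = Θ(n).

Case 1: T(n) = Θ(n)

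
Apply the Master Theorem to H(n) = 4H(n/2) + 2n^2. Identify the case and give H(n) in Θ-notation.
Master Theorem template: H(n) = a·H(n/b) + f(n).
Here: a=4, b=2, f(n)=2n^2
Compute log_b(a) = log_2(4) = 2.
f(n) = 2n^2 = Θ(n^2). Case 2: H(n) = Θ(n^2 log n).

Case 2: H(n) = Θ(n^2 log n)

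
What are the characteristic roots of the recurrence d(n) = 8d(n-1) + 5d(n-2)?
Substitute d(n) = rⁿ and divide through by rⁿ⁻²: r² - 8r - 5 = 0
Discriminant: 8² + 4·5 = 84, not a perfect square, so by the quadratic formula r = (8 ± √84)/2.
General solution: d(n) = A·r₁ⁿ + B·r₂ⁿ where r₁,r₂ = (8 ± √84)/2

Characteristic: r² - 8r - 5 = 0, Roots: r = (8 ± √84)/2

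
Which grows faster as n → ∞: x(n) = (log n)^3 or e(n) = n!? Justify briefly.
Comparing growth rates:
Growth-rate hierarchy: log n ≺ any polynomial ≺ any exponential cⁿ (c>1) ≺ n! ≺ nⁿ.
factorial dominates polylogarithmic (log n)^3 asymptotically.

e(n) grows faster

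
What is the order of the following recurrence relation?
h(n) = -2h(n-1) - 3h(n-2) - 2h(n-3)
The order is the largest lag k for which h(n-k) appears. Here the deepest term is h(n-3), so the order is 3.

Order 3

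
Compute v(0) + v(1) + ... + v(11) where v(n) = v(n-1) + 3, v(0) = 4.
Computing the sequence terms: 4, 7, 10, 13, 16, 19, 22, 25, 28, 31, 34, 37
Adding these values together:

246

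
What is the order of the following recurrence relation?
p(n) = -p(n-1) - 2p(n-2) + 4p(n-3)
The order is the largest lag k for which p(n-k) appears. Here the deepest term is p(n-3), so the order is 3.

Order 3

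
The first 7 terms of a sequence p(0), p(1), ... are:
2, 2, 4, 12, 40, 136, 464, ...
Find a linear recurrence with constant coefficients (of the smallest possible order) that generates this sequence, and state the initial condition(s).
Look for the lowest-order linear relation among consecutive terms.
Observation: p(n) - 4·p(n-1) - (-2)·p(n-2) = 0 holds for the shown terms, and no order-1 relation p(n) = α·p(n-1) + β fits.
Check at n=3: 4·4 + (-2)·2 = 12. ✓

p(n) = 4p(n-1) - 2p(n-2), p(0) = 2, p(1) = 2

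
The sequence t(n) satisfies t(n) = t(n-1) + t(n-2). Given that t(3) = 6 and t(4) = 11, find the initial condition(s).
Work backwards using t(k) = t(k+2) - t(k+1):
t(2) = t(4) - t(3) = 11 - 6 = 5
t(1) = t(3) - t(2) = 6 - 5 = 1
t(0) = t(2) - t(1) = 5 - 1 = 4

t(0) = 4, t(1) = 1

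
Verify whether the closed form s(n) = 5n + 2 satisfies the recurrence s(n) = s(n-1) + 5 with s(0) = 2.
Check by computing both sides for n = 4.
From the recurrence with s(0) = 2:
  s(0) = 2, s(1) = 7, s(2) = 12, s(3) = 17, s(4) = 22
  so the recurrence gives s(4) = 22.
From the proposed closed form s(n) = 5n + 2:
  s(4) = 22.
Both sides give 22 at n = 4, and the initial condition(s) match, so the closed form is consistent.

Yes, the closed form is correct.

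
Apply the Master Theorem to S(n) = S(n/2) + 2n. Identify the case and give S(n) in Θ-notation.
Master Theorem template: S(n) = a·S(n/b) + f(n).
Here: a=1, b=2, f(n)=2n
Compute log_b(a) = log_2(1) = 0.
f(n) = 2n = Ω(n^(0+ε)) with ε = 1, and the regularity condition holds (a·f(n/b) = (a/b^1)·f(n) with a/b^1 = 2^-1 < 1). Case 3: S(n) = Θ(f(n)) = Θ(n).

Case 3: S(n) = Θ(n)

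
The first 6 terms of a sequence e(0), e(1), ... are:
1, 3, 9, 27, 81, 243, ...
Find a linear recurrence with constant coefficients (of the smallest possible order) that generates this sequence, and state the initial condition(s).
Look for the lowest-order linear relation among consecutive terms.
Observation: each term is 3× the previous.
Check at n=2: 3·3 = 9. ✓

e(n) = 3 × e(n-1), e(0) = 1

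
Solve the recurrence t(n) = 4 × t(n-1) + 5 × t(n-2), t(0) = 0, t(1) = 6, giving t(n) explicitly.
Recurrence: t(n) = 4 × t(n-1) + 5 × t(n-2), initial: t(0) = 0, t(1) = 6.
Characteristic equation: r² - 4r - 5 = 0, which factors as (r - 5)(r + 1) = 0, so r = 5, -1. General solution t(n) = A·5ⁿ + B·(-1)ⁿ. From t(0) = 0: A + B = 0. From t(1) = 6: 5A - 1B = 6. Solving gives A = 1, B = -1.

t(n) = 5ⁿ - (-1)ⁿ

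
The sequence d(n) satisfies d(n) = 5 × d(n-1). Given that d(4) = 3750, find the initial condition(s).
In general d(n) = 5ⁿ · d(0). At n = 4: d(0) = d(4) / 5^4 = 3750 / 625 = 6.

d(0) = 6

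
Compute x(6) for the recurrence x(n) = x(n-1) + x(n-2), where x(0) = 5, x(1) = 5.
Computing the sequence terms:
5, 5, 10, 15, 25, 40, 65

65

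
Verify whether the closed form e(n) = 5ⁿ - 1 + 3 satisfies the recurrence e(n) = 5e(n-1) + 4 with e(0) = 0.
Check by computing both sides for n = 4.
From the recurrence with e(0) = 0:
  e(0) = 0, e(1) = 4, e(2) = 24, e(3) = 124, e(4) = 624
  so the recurrence gives e(4) = 624.
From the proposed closed form e(n) = 5ⁿ - 1 + 3:
  e(4) = 627.
The recurrence gives 624 but the closed form gives 627, so the closed form does not satisfy the recurrence.

No, the closed form is incorrect.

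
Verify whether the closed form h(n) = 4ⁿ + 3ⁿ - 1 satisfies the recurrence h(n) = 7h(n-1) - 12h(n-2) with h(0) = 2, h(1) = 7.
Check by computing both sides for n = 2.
From the recurrence with h(0) = 2, h(1) = 7:
  h(0) = 2, h(1) = 7, h(2) = 25
  so the recurrence gives h(2) = 25.
From the proposed closed form h(n) = 4ⁿ + 3ⁿ - 1:
  h(2) = 24.
The recurrence gives 25 but the closed form gives 24, so the closed form does not satisfy the recurrence.

No, the closed form is incorrect.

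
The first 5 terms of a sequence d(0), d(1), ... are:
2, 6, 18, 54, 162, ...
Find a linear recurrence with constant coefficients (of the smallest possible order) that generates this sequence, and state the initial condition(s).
Look for the lowest-order linear relation among consecutive terms.
Observation: each term is 3× the previous.
Check at n=2: 3·6 = 18. ✓

d(n) = 3 × d(n-1), d(0) = 2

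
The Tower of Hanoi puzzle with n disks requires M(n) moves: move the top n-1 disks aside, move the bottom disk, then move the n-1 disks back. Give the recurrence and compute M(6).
Moving n disks = move the top n-1 disks aside (M(n-1) moves) + move the largest disk (1 move) + move the n-1 disks back on top (M(n-1) moves), so M(n) = 2M(n-1) + 1, with M(1) = 1 (a single disk takes one move).
First terms: 1, 3, 7, 15, 31, 63, … — each is one less than a power of 2. Indeed M(n) + 1 = 2(M(n-1) + 1) with M(1) + 1 = 2, so M(n) + 1 = 2ⁿ and M(n) = 2ⁿ - 1.
Hence M(6) = 2^6 - 1 = 64 - 1 = 63.

M(n) = 2M(n-1) + 1, M(1) = 1; M(6) = 63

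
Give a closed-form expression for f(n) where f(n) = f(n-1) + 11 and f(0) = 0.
Recurrence: f(n) = f(n-1) + 11, initial: f(0) = 0.
Each step adds 11, so f(n) = f(0) + 11n = 11n.

f(n) = 11n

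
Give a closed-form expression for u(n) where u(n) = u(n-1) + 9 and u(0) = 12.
Recurrence: u(n) = u(n-1) + 9, initial: u(0) = 12.
Each step adds 9, so u(n) = u(0) + 9n = 9n + 12.

u(n) = 9n + 12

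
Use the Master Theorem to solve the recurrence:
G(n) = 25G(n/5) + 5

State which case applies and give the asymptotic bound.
Master Theorem template: G(n) = a·G(n/b) + f(n).
Here: a=25, b=5, f(n)=5
Compute log_b(a) = log_5(25) = 2.
f(n) = 5 = O(n^(2-ε)) with ε = 2. Case 1: G(n) = Θ(n^log_b(a)) = Θ(n^2).

Case 1: G(n) = Θ(n^2)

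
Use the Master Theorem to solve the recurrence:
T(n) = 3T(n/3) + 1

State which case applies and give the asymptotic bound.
Master Theorem template: T(n) = a·T(n/b) + f(n).
Here: a=3, b=3, f(n)=1
Compute log_b(a) = log_3(3) = 1.
f(n) = 1 = O(n^(1-ε)) with ε = 1. Case 1: T(n) = Θ(n^log_b(a)) = Θ(n).

Case 1: T(n) = Θ(n)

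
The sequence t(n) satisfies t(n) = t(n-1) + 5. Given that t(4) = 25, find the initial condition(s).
t(4) = t(0) + 4·5, so t(0) = 25 - 20 = 5.

t(0) = 5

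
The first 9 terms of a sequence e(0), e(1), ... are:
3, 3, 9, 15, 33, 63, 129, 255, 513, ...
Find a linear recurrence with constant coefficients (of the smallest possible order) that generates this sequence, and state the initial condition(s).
Look for the lowest-order linear relation among consecutive terms.
Observation: e(n) - 1·e(n-1) - (2)·e(n-2) = 0 holds for the shown terms, and no order-1 relation e(n) = α·e(n-1) + β fits.
Check at n=3: 1·9 + (2)·3 = 15. ✓

e(n) = e(n-1) + 2e(n-2), e(0) = 3, e(1) = 3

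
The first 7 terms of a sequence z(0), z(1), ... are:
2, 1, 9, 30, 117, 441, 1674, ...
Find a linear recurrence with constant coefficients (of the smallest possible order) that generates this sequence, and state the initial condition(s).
Look for the lowest-order linear relation among consecutive terms.
Observation: z(n) - 3·z(n-1) - (3)·z(n-2) = 0 holds for the shown terms, and no order-1 relation z(n) = α·z(n-1) + β fits.
Check at n=3: 3·9 + (3)·1 = 30. ✓

z(n) = 3z(n-1) + 3z(n-2), z(0) = 2, z(1) = 1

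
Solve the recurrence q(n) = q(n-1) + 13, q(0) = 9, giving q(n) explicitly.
Recurrence: q(n) = q(n-1) + 13, initial: q(0) = 9.
Each step adds 13, so q(n) = q(0) + 13n = 13n + 9.

q(n) = 13n + 9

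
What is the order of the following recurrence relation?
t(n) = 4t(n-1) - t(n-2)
The order is the largest lag k for which t(n-k) appears. Here the deepest term is t(n-2), so the order is 2.

Order 2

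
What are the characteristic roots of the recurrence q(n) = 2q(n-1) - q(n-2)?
Substitute q(n) = rⁿ and divide through by rⁿ⁻²: r² - 2r + 1 = 0
Factor: (r - 1)² = 0, so r = 1 (double root).
General solution: q(n) = (A + Bn)·1ⁿ

Characteristic: r² - 2r + 1 = 0, Roots: r = 1 (double root)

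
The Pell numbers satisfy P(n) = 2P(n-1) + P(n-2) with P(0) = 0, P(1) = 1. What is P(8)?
Computing the sequence terms:
0, 1, 2, 5, 12, 29, 70, 169, 408

408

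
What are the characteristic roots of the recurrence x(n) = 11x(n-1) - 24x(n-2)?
Substitute x(n) = rⁿ and divide through by rⁿ⁻²: r² - 11r + 24 = 0
Factor: (r - 3)(r - 8) = 0, so r = 3, 8.
General solution: x(n) = A·3ⁿ + B·8ⁿ

Characteristic: r² - 11r + 24 = 0, Roots: r = 3, 8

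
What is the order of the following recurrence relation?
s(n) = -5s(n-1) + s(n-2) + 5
The order is the largest lag k for which s(n-k) appears. Here the deepest term is s(n-2) (the 5 term is non-homogeneous and does not affect the order), so the order is 2.

Order 2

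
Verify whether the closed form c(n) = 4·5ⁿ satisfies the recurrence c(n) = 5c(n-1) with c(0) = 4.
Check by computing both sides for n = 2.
From the recurrence with c(0) = 4:
  c(0) = 4, c(1) = 20, c(2) = 100
  so the recurrence gives c(2) = 100.
From the proposed closed form c(n) = 4·5ⁿ:
  c(2) = 100.
Both sides give 100 at n = 2, and the initial condition(s) match, so the closed form is consistent.

Yes, the closed form is correct.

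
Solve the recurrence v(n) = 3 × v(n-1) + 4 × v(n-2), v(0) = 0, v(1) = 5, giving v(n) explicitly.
Recurrence: v(n) = 3 × v(n-1) + 4 × v(n-2), initial: v(0) = 0, v(1) = 5.
Characteristic equation: r² - 3r - 4 = 0, which factors as (r - 4)(r + 1) = 0, so r = 4, -1. General solution v(n) = A·4ⁿ + B·(-1)ⁿ. From v(0) = 0: A + B = 0. From v(1) = 5: 4A - 1B = 5. Solving gives A = 1, B = -1.

v(n) = 4ⁿ - (-1)ⁿ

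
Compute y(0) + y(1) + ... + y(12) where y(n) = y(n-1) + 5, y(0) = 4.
Computing the sequence terms: 4, 9, 14, 19, 24, 29, 34, 39, 44, 49, 54, 59, 64
Adding these values together:

442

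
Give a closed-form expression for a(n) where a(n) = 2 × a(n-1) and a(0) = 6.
Recurrence: a(n) = 2 × a(n-1), initial: a(0) = 6.
Each term is 2 times the previous, so this is geometric with ratio 2. After n steps: a(n) = a(0)·2ⁿ = 6·2ⁿ.

a(n) = 6·2ⁿ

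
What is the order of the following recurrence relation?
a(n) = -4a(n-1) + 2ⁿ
The order is the largest lag k for which a(n-k) appears. Here the deepest term is a(n-1) (the 2ⁿ term is non-homogeneous and does not affect the order), so the order is 1.

Order 1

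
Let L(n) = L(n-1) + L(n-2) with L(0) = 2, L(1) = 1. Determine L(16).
Computing the sequence terms:
2, 1, 3, 4, 7, 11, 18, 29, 47, 76, 123, 199, 322, 521, 843, 1364, 2207

2207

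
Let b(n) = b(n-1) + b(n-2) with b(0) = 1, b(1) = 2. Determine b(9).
Computing the sequence terms:
1, 2, 3, 5, 8, 13, 21, 34, 55, 89

89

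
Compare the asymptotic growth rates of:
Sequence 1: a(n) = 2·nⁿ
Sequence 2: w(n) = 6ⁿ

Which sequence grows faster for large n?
Comparing growth rates:
Growth-rate hierarchy: log n ≺ any polynomial ≺ any exponential cⁿ (c>1) ≺ n! ≺ nⁿ.
super-exponential nⁿ dominates exponential base 6 asymptotically.

a(n) grows faster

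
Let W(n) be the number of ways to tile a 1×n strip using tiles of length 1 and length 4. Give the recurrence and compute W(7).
Condition on the last tile: it has length 1 (leaving a 1×(n-1) strip) or length 4 (leaving a 1×(n-4) strip), so W(n) = W(n-1) + W(n-4) (order-4 linear recurrence).
For 0 ≤ i < 4 only unit tiles fit, so W(i) = 1.
Iterating the recurrence: W(4) = 2, W(5) = 3, W(6) = 4, W(7) = 5.

W(n) = W(n-1) + W(n-4), with W(i) = 1 for 0 ≤ i < 4; W(7) = 5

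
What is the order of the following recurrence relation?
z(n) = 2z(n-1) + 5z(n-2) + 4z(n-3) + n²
The order is the largest lag k for which z(n-k) appears. Here the deepest term is z(n-3) (the n² term is non-homogeneous and does not affect the order), so the order is 3.

Order 3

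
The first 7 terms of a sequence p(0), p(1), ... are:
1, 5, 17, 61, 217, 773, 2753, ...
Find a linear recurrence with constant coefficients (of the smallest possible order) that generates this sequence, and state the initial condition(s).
Look for the lowest-order linear relation among consecutive terms.
Observation: p(n) - 3·p(n-1) - (2)·p(n-2) = 0 holds for the shown terms, and no order-1 relation p(n) = α·p(n-1) + β fits.
Check at n=3: 3·17 + (2)·5 = 61. ✓

p(n) = 3p(n-1) + 2p(n-2), p(0) = 1, p(1) = 5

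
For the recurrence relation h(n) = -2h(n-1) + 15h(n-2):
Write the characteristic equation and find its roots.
Substitute h(n) = rⁿ and divide through by rⁿ⁻²: r² + 2r - 15 = 0
Factor: (r + 5)(r - 3) = 0, so r = -5, 3.
General solution: h(n) = A·(-5)ⁿ + B·3ⁿ

Characteristic: r² + 2r - 15 = 0, Roots: r = -5, 3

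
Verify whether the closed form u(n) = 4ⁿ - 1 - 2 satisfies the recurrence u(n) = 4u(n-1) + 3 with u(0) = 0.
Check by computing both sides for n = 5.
From the recurrence with u(0) = 0:
  u(0) = 0, u(1) = 3, u(2) = 15, u(3) = 63, u(4) = 255, u(5) = 1023
  so the recurrence gives u(5) = 1023.
From the proposed closed form u(n) = 4ⁿ - 1 - 2:
  u(5) = 1021.
The recurrence gives 1023 but the closed form gives 1021, so the closed form does not satisfy the recurrence.

No, the closed form is incorrect.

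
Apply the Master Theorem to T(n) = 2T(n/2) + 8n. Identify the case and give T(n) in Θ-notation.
Master Theorem template: T(n) = a·T(n/b) + f(n).
Here: a=2, b=2, f(n)=8n
Compute log_b(a) = log_2(2) = 1.
f(n) = 8n = Θ(n). Case 2: T(n) = Θ(n log n).

Case 2: T(n) = Θ(n log n)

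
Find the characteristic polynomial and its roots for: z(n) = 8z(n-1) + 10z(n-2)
Substitute z(n) = rⁿ and divide through by rⁿ⁻²: r² - 8r - 10 = 0
Discriminant: 8² + 4·10 = 104, not a perfect square, so by the quadratic formula r = (8 ± √104)/2.
General solution: z(n) = A·r₁ⁿ + B·r₂ⁿ where r₁,r₂ = (8 ± √104)/2

Characteristic: r² - 8r - 10 = 0, Roots: r = (8 ± √104)/2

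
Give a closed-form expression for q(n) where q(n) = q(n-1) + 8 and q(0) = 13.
Recurrence: q(n) = q(n-1) + 8, initial: q(0) = 13.
Each step adds 8, so q(n) = q(0) + 8n = 8n + 13.

q(n) = 8n + 13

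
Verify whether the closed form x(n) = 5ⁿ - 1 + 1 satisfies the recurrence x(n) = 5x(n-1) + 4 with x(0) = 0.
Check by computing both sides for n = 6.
From the recurrence with x(0) = 0:
  x(0) = 0, x(1) = 4, x(2) = 24, x(3) = 124, x(4) = 624, x(5) = 3124, x(6) = 15624
  so the recurrence gives x(6) = 15624.
From the proposed closed form x(n) = 5ⁿ - 1 + 1:
  x(6) = 15625.
The recurrence gives 15624 but the closed form gives 15625, so the closed form does not satisfy the recurrence.

No, the closed form is incorrect.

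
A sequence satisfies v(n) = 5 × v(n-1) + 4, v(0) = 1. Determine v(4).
Computing step by step:
v(0) = 1
v(1) = 5 × 1 + 4 = 9
v(2) = 5 × 9 + 4 = 49
v(3) = 5 × 49 + 4 = 249
v(4) = 5 × 249 + 4 = 1249

1249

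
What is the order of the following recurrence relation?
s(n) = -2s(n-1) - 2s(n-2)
The order is the largest lag k for which s(n-k) appears. Here the deepest term is s(n-2), so the order is 2.

Order 2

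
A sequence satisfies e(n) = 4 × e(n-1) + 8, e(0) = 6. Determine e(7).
Computing step by step:
e(0) = 6
e(1) = 4 × 6 + 8 = 32
e(2) = 4 × 32 + 8 = 136
e(3) = 4 × 136 + 8 = 552
e(4) = 4 × 552 + 8 = 2216
e(5) = 4 × 2216 + 8 = 8872
e(6) = 4 × 8872 + 8 = 35496
e(7) = 4 × 35496 + 8 = 141992

141992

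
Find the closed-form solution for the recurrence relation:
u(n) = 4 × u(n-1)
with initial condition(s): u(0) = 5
Recurrence: u(n) = 4 × u(n-1), initial: u(0) = 5.
Each term is 4 times the previous, so this is geometric with ratio 4. After n steps: u(n) = u(0)·4ⁿ = 5·4ⁿ.

u(n) = 5·4ⁿ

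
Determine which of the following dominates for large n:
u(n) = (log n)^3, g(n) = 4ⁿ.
Comparing growth rates:
Growth-rate hierarchy: log n ≺ any polynomial ≺ any exponential cⁿ (c>1) ≺ n! ≺ nⁿ.
exponential base 4 dominates polylogarithmic (log n)^3 asymptotically.

g(n) grows faster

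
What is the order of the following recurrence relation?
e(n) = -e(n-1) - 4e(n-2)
The order is the largest lag k for which e(n-k) appears. Here the deepest term is e(n-2), so the order is 2.

Order 2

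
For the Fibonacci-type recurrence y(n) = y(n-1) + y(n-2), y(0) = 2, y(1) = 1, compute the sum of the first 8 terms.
Computing the sequence terms: 2, 1, 3, 4, 7, 11, 18, 29
Adding these values together:

75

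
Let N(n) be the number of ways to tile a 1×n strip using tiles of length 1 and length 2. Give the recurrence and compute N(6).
Condition on the last tile: it has length 1 (leaving a 1×(n-1) strip) or length 2 (leaving a 1×(n-2) strip), so N(n) = N(n-1) + N(n-2) (order-2 linear recurrence).
For 0 ≤ i < 2 only unit tiles fit, so N(i) = 1.
Iterating the recurrence: N(2) = 2, N(3) = 3, N(4) = 5, N(5) = 8, N(6) = 13.

N(n) = N(n-1) + N(n-2), with N(i) = 1 for 0 ≤ i < 2; N(6) = 13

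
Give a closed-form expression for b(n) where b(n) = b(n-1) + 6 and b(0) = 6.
Recurrence: b(n) = b(n-1) + 6, initial: b(0) = 6.
Each step adds 6, so b(n) = b(0) + 6n = 6n + 6.

b(n) = 6n + 6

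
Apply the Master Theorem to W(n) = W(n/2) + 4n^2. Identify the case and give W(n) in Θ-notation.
Master Theorem template: W(n) = a·W(n/b) + f(n).
Here: a=1, b=2, f(n)=4n^2
Compute log_b(a) = log_2(1) = 0.
f(n) = 4n^2 = Ω(n^(0+ε)) with ε = 2, and the regularity condition holds (a·f(n/b) = (a/b^2)·f(n) with a/b^2 = 2^-2 < 1). Case 3: W(n) = Θ(f(n)) = Θ(n^2).

Case 3: W(n) = Θ(n^2)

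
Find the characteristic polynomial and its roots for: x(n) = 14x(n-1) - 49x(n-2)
Substitute x(n) = rⁿ and divide through by rⁿ⁻²: r² - 14r + 49 = 0
Factor: (r - 7)² = 0, so r = 7 (double root).
General solution: x(n) = (A + Bn)·7ⁿ

Characteristic: r² - 14r + 49 = 0, Roots: r = 7 (double root)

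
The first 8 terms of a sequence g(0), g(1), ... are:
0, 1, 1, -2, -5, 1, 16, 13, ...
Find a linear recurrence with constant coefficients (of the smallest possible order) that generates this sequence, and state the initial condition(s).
Look for the lowest-order linear relation among consecutive terms.
Observation: g(n) - 1·g(n-1) - (-3)·g(n-2) = 0 holds for the shown terms, and no order-1 relation g(n) = α·g(n-1) + β fits.
Check at n=3: 1·1 + (-3)·1 = -2. ✓

g(n) = g(n-1) - 3g(n-2), g(0) = 0, g(1) = 1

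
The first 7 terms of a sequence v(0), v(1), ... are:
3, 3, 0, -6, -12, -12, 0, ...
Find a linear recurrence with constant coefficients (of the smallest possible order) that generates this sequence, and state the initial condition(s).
Look for the lowest-order linear relation among consecutive terms.
Observation: v(n) - 2·v(n-1) - (-2)·v(n-2) = 0 holds for the shown terms, and no order-1 relation v(n) = α·v(n-1) + β fits.
Check at n=3: 2·0 + (-2)·3 = -6. ✓

v(n) = 2v(n-1) - 2v(n-2), v(0) = 3, v(1) = 3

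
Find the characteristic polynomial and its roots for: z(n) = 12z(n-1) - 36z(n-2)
Substitute z(n) = rⁿ and divide through by rⁿ⁻²: r² - 12r + 36 = 0
Factor: (r - 6)² = 0, so r = 6 (double root).
General solution: z(n) = (A + Bn)·6ⁿ

Characteristic: r² - 12r + 36 = 0, Roots: r = 6 (double root)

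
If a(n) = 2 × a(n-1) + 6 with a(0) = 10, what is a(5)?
Computing step by step:
a(0) = 10
a(1) = 2 × 10 + 6 = 26
a(2) = 2 × 26 + 6 = 58
a(3) = 2 × 58 + 6 = 122
a(4) = 2 × 122 + 6 = 250
a(5) = 2 × 250 + 6 = 506

506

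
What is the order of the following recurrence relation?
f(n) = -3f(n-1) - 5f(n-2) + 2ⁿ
The order is the largest lag k for which f(n-k) appears. Here the deepest term is f(n-2) (the 2ⁿ term is non-homogeneous and does not affect the order), so the order is 2.

Order 2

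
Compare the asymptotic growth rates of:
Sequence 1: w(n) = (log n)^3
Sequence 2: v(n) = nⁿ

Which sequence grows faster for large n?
Comparing growth rates:
Growth-rate hierarchy: log n ≺ any polynomial ≺ any exponential cⁿ (c>1) ≺ n! ≺ nⁿ.
super-exponential nⁿ dominates polylogarithmic (log n)^3 asymptotically.

v(n) grows faster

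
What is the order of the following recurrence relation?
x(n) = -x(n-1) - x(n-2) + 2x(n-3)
The order is the largest lag k for which x(n-k) appears. Here the deepest term is x(n-3), so the order is 3.

Order 3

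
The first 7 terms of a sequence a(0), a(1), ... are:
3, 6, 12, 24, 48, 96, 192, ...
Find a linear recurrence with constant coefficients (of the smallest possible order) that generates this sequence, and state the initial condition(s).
Look for the lowest-order linear relation among consecutive terms.
Observation: each term is 2× the previous.
Check at n=2: 2·6 = 12. ✓

a(n) = 2 × a(n-1), a(0) = 3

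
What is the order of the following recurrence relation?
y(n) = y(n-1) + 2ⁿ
The order is the largest lag k for which y(n-k) appears. Here the deepest term is y(n-1) (the 2ⁿ term is non-homogeneous and does not affect the order), so the order is 1.

Order 1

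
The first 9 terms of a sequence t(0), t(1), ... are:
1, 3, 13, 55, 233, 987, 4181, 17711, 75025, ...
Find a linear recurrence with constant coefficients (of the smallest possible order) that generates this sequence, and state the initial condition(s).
Look for the lowest-order linear relation among consecutive terms.
Observation: t(n) - 4·t(n-1) - (1)·t(n-2) = 0 holds for the shown terms, and no order-1 relation t(n) = α·t(n-1) + β fits.
Check at n=3: 4·13 + (1)·3 = 55. ✓

t(n) = 4t(n-1) + t(n-2), t(0) = 1, t(1) = 3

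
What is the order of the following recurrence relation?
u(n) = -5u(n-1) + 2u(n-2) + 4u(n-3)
The order is the largest lag k for which u(n-k) appears. Here the deepest term is u(n-3), so the order is 3.

Order 3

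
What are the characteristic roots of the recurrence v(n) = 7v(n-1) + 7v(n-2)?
Substitute v(n) = rⁿ and divide through by rⁿ⁻²: r² - 7r - 7 = 0
Discriminant: 7² + 4·7 = 77, not a perfect square, so by the quadratic formula r = (7 ± √77)/2.
General solution: v(n) = A·r₁ⁿ + B·r₂ⁿ where r₁,r₂ = (7 ± √77)/2

Characteristic: r² - 7r - 7 = 0, Roots: r = (7 ± √77)/2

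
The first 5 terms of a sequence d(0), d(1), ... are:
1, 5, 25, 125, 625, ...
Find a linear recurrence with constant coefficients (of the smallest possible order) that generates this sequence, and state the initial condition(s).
Look for the lowest-order linear relation among consecutive terms.
Observation: each term is 5× the previous.
Check at n=2: 5·5 = 25. ✓

d(n) = 5 × d(n-1), d(0) = 1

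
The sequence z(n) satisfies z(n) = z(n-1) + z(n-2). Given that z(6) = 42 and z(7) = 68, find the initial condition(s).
Work backwards using z(k) = z(k+2) - z(k+1):
z(5) = z(7) - z(6) = 68 - 42 = 26
z(4) = z(6) - z(5) = 42 - 26 = 16
z(3) = z(5) - z(4) = 26 - 16 = 10
z(2) = z(4) - z(3) = 16 - 10 = 6
z(1) = z(3) - z(2) = 10 - 6 = 4
z(0) = z(2) - z(1) = 6 - 4 = 2

z(0) = 2, z(1) = 4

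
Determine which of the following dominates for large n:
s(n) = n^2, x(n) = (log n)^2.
Comparing growth rates:
Growth-rate hierarchy: log n ≺ any polynomial ≺ any exponential cⁿ (c>1) ≺ n! ≺ nⁿ.
polynomial degree 2 dominates polylogarithmic (log n)^2 asymptotically.

s(n) grows faster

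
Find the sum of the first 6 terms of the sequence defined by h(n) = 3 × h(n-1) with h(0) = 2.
Computing the sequence terms: 2, 6, 18, 54, 162, 486
Adding these values together:

728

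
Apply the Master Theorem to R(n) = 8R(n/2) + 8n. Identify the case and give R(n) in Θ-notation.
Master Theorem template: R(n) = a·R(n/b) + f(n).
Here: a=8, b=2, f(n)=8n
Compute log_b(a) = log_2(8) = 3.
f(n) = 8n = O(n^(3-ε)) with ε = 2. Case 1: R(n) = Θ(n^log_b(a)) = Θ(n^3).

Case 1: R(n) = Θ(n^3)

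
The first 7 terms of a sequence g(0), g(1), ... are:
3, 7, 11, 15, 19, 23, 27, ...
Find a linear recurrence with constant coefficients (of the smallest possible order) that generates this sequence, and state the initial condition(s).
Look for the lowest-order linear relation among consecutive terms.
Observation: consecutive differences are constant (= 4).
Check at n=2: 1·7 + 4 = 11. ✓

g(n) = g(n-1) + 4, g(0) = 3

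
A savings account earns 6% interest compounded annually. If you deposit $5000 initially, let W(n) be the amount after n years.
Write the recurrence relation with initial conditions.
Each year the balance grows by 6%, i.e. is multiplied by 1 + 6/100 = 1.06, so W(n) = 1.06 × W(n-1). The initial deposit gives W(0) = 5000.
Unrolling gives the closed form W(n) = 5000 × (1.06)ⁿ.

W(n) = 1.06 × W(n-1), W(0) = 5000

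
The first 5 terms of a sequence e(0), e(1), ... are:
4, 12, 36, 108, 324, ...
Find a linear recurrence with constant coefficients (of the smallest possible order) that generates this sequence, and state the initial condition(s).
Look for the lowest-order linear relation among consecutive terms.
Observation: each term is 3× the previous.
Check at n=2: 3·12 = 36. ✓

e(n) = 3 × e(n-1), e(0) = 4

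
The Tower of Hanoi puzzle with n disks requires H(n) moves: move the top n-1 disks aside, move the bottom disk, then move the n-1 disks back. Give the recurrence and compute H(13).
Moving n disks = move the top n-1 disks aside (H(n-1) moves) + move the largest disk (1 move) + move the n-1 disks back on top (H(n-1) moves), so H(n) = 2H(n-1) + 1, with H(1) = 1 (a single disk takes one move).
First terms: 1, 3, 7, 15, 31, 63, … — each is one less than a power of 2. Indeed H(n) + 1 = 2(H(n-1) + 1) with H(1) + 1 = 2, so H(n) + 1 = 2ⁿ and H(n) = 2ⁿ - 1.
Hence H(13) = 2^13 - 1 = 8192 - 1 = 8191.

H(n) = 2H(n-1) + 1, H(1) = 1; H(13) = 8191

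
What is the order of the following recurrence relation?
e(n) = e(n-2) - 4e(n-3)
The order is the largest lag k for which e(n-k) appears. Here the deepest term is e(n-3), so the order is 3.

Order 3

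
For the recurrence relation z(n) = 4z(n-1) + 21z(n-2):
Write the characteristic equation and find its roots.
Substitute z(n) = rⁿ and divide through by rⁿ⁻²: r² - 4r - 21 = 0
Factor: (r - 7)(r + 3) = 0, so r = 7, -3.
General solution: z(n) = A·7ⁿ + B·(-3)ⁿ

Characteristic: r² - 4r - 21 = 0, Roots: r = 7, -3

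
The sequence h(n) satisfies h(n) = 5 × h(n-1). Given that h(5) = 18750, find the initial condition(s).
In general h(n) = 5ⁿ · h(0). At n = 5: h(0) = h(5) / 5^5 = 18750 / 3125 = 6.

h(0) = 6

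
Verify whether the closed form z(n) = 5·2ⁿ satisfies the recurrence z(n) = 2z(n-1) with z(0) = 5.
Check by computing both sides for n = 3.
From the recurrence with z(0) = 5:
  z(0) = 5, z(1) = 10, z(2) = 20, z(3) = 40
  so the recurrence gives z(3) = 40.
From the proposed closed form z(n) = 5·2ⁿ:
  z(3) = 40.
Both sides give 40 at n = 3, and the initial condition(s) match, so the closed form is consistent.

Yes, the closed form is correct.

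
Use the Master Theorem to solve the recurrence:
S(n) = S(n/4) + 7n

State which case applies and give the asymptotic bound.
Master Theorem template: S(n) = a·S(n/b) + f(n).
Here: a=1, b=4, f(n)=7n
Compute log_b(a) = log_4(1) = 0.
f(n) = 7n = Ω(n^(0+ε)) with ε = 1, and the regularity condition holds (a·f(n/b) = (a/b^1)·f(n) with a/b^1 = 4^-1 < 1). Case 3: S(n) = Θ(f(n)) = Θ(n).

Case 3: S(n) = Θ(n)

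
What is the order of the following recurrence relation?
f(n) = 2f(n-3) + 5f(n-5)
The order is the largest lag k for which f(n-k) appears. Here the deepest term is f(n-5), so the order is 5.

Order 5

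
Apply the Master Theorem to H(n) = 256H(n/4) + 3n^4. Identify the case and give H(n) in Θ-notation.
Master Theorem template: H(n) = a·H(n/b) + f(n).
Here: a=256, b=4, f(n)=3n^4
Compute log_b(a) = log_4(256) = 4.
f(n) = 3n^4 = Θ(n^4). Case 2: H(n) = Θ(n^4 log n).

Case 2: H(n) = Θ(n^4 log n)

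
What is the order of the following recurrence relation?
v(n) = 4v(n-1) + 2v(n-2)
The order is the largest lag k for which v(n-k) appears. Here the deepest term is v(n-2), so the order is 2.

Order 2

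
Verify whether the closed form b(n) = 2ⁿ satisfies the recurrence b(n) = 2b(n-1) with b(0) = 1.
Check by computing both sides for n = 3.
From the recurrence with b(0) = 1:
  b(0) = 1, b(1) = 2, b(2) = 4, b(3) = 8
  so the recurrence gives b(3) = 8.
From the proposed closed form b(n) = 2ⁿ:
  b(3) = 8.
Both sides give 8 at n = 3, and the initial condition(s) match, so the closed form is consistent.

Yes, the closed form is correct.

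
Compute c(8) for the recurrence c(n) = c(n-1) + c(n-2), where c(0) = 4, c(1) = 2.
Computing the sequence terms:
4, 2, 6, 8, 14, 22, 36, 58, 94

94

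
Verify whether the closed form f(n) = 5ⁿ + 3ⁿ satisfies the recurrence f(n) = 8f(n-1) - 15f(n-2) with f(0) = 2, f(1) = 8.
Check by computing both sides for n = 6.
From the recurrence with f(0) = 2, f(1) = 8:
  f(0) = 2, f(1) = 8, f(2) = 34, f(3) = 152, f(4) = 706, f(5) = 3368, f(6) = 16354
  so the recurrence gives f(6) = 16354.
From the proposed closed form f(n) = 5ⁿ + 3ⁿ:
  f(6) = 16354.
Both sides give 16354 at n = 6, and the initial condition(s) match, so the closed form is consistent.

Yes, the closed form is correct.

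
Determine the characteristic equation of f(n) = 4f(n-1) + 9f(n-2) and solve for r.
Substitute f(n) = rⁿ and divide through by rⁿ⁻²: r² - 4r - 9 = 0
Discriminant: 4² + 4·9 = 52, not a perfect square, so by the quadratic formula r = (4 ± √52)/2.
General solution: f(n) = A·r₁ⁿ + B·r₂ⁿ where r₁,r₂ = (4 ± √52)/2

Characteristic: r² - 4r - 9 = 0, Roots: r = (4 ± √52)/2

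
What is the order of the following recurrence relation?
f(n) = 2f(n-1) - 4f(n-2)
The order is the largest lag k for which f(n-k) appears. Here the deepest term is f(n-2), so the order is 2.

Order 2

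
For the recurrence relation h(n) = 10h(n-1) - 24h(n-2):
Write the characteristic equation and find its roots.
Substitute h(n) = rⁿ and divide through by rⁿ⁻²: r² - 10r + 24 = 0
Factor: (r - 4)(r - 6) = 0, so r = 4, 6.
General solution: h(n) = A·4ⁿ + B·6ⁿ

Characteristic: r² - 10r + 24 = 0, Roots: r = 4, 6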